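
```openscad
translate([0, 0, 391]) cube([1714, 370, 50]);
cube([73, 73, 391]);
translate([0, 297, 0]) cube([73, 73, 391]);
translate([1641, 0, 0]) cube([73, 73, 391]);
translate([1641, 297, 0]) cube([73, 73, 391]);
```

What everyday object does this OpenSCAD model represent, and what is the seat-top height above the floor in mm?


A bench. The seat-top height is 441 mm.

A long slab on four corner posts — a bench. The slab sits at z = 391 with thickness 50, so the top is 391 + 50 = 441 mm.


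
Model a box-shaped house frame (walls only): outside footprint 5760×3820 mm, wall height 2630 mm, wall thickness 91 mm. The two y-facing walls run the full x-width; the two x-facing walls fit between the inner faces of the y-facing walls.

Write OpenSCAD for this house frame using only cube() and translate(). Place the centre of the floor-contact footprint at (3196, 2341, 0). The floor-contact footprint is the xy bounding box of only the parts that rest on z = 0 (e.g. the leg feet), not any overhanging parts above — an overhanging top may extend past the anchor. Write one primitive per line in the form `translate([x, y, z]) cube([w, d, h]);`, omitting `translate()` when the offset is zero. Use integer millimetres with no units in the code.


translate([316, 431, 0]) cube([5760, 91, 2630]);
translate([316, 4160, 0]) cube([5760, 91, 2630]);
translate([316, 522, 0]) cube([91, 3638, 2630]);
translate([5985, 522, 0]) cube([91, 3638, 2630]);


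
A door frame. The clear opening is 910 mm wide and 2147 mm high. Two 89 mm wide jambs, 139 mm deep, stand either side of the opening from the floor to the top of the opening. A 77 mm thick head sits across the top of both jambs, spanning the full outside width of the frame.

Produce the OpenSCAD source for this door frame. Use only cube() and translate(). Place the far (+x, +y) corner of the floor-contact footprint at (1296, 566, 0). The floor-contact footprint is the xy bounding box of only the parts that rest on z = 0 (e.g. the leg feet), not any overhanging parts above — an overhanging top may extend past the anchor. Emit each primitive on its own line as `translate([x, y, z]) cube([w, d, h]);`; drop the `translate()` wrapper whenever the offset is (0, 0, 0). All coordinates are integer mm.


translate([208, 427, 0]) cube([89, 139, 2147]);
translate([1207, 427, 0]) cube([89, 139, 2147]);
translate([208, 427, 2147]) cube([1088, 139, 77]);


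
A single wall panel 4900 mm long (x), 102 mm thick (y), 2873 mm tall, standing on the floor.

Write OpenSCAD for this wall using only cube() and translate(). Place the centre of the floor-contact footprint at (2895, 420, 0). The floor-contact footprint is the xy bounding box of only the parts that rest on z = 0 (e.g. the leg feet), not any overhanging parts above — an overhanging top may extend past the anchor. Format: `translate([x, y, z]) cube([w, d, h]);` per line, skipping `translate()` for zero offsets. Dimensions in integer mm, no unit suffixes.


translate([445, 369, 0]) cube([4900, 102, 2873]);


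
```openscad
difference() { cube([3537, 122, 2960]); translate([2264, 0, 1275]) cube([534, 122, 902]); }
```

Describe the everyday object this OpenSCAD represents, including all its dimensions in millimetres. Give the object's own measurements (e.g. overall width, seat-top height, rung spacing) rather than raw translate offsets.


A wall 3537 mm long (x), 122 mm thick (y), 2960 mm tall, with a rectangular window opening cut through it. The opening is 534 mm wide and 902 mm tall; its sill is at z = 1275 mm and its near (−x) edge is 2264 mm from the wall's −x end. The opening passes through the full wall thickness.


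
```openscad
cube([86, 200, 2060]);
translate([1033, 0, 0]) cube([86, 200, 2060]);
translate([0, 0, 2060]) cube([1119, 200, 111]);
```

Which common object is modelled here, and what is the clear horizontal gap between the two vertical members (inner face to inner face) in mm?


A door frame. The clear opening width is 947 mm.

Two 2060 mm tall posts with a header on top — a door frame. The left jamb is 86 mm wide at x = 0; the right jamb starts at x = 1033. The clear opening is 1033 − 86 = 947 mm.


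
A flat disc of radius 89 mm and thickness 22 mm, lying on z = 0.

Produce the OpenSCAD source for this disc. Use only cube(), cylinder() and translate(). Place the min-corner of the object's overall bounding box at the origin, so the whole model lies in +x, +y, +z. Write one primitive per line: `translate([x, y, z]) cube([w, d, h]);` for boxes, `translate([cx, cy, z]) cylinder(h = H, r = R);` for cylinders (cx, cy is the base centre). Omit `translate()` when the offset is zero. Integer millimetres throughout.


translate([89, 89, 0]) cylinder(h = 22, r = 89);


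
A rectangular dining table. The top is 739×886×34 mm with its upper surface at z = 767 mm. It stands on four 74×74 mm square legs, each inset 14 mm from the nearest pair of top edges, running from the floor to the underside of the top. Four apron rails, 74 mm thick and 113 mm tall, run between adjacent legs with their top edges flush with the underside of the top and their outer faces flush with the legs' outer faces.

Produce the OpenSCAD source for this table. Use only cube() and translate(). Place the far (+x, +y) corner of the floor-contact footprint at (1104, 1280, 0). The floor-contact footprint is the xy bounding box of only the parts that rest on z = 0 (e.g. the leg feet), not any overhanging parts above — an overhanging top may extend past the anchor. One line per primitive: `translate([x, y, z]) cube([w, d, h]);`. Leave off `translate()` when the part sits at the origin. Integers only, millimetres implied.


// leg_h = 767 - 34 = 733
// apron z = 733 - 113 = 620
translate([379, 408, 733]) cube([739, 886, 34]);
translate([393, 422, 0]) cube([74, 74, 733]);
translate([1030, 422, 0]) cube([74, 74, 733]);
translate([393, 1206, 0]) cube([74, 74, 733]);
translate([1030, 1206, 0]) cube([74, 74, 733]);
translate([467, 422, 620]) cube([563, 74, 113]);
translate([467, 1206, 620]) cube([563, 74, 113]);
translate([393, 496, 620]) cube([74, 710, 113]);
translate([1030, 496, 620]) cube([74, 710, 113]);


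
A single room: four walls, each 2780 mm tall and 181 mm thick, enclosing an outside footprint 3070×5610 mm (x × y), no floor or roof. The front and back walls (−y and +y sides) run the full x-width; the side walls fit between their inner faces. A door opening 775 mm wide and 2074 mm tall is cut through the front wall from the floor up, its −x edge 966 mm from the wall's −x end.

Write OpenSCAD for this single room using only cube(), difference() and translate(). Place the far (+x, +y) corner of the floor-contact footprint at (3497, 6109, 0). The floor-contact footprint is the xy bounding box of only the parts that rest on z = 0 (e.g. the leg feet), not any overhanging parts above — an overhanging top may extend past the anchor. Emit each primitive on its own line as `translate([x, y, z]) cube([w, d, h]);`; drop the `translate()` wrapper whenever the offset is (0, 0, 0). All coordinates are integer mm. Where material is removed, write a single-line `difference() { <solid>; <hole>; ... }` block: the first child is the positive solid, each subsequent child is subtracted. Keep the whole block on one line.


difference() { translate([427, 499, 0]) cube([3070, 181, 2780]); translate([1393, 499, 0]) cube([775, 181, 2074]); }
translate([427, 5928, 0]) cube([3070, 181, 2780]);
translate([427, 680, 0]) cube([181, 5248, 2780]);
translate([3316, 680, 0]) cube([181, 5248, 2780]);


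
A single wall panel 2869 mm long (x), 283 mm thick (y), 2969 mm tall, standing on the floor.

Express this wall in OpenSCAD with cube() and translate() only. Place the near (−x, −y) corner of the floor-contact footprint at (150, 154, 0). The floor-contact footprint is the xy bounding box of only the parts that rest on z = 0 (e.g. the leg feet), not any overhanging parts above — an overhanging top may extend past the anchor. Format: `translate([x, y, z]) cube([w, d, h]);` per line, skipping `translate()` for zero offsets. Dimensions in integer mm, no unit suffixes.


translate([150, 154, 0]) cube([2869, 283, 2969]);


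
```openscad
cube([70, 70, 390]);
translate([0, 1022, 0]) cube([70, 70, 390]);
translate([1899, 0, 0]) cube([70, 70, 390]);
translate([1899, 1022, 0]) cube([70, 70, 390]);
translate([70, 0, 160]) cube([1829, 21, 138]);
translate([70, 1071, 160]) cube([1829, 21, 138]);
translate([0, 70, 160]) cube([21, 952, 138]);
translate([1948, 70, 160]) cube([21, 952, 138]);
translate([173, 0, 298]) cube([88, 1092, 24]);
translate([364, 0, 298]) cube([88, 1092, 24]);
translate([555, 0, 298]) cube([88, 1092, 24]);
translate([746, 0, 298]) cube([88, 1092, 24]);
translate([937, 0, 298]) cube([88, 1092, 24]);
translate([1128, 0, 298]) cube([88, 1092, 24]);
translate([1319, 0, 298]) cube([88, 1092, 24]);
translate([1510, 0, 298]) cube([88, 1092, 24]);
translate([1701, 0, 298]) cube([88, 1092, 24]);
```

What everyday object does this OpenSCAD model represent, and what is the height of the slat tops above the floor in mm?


A bed frame. The slat-top height is 322 mm.

Four posts, four rails, and a row of slats — a bed frame. Slats sit on the rails at z = 160 + 138 = 298; with slat thickness 24, the top is 322 mm.


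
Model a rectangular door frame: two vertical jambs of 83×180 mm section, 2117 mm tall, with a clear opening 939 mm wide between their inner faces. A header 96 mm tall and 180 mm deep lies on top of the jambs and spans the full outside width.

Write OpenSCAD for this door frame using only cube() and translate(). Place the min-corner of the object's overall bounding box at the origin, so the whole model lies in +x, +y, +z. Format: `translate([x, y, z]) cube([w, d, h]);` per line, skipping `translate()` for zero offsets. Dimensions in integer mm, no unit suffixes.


cube([83, 180, 2117]);
translate([1022, 0, 0]) cube([83, 180, 2117]);
translate([0, 0, 2117]) cube([1105, 180, 96]);


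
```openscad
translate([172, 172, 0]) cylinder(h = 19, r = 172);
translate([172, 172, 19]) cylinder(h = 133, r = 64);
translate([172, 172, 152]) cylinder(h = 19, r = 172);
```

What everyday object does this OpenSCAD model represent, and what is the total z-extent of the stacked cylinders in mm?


A spool. The overall height is 171 mm.

Three coaxial cylinders, large–small–large — a spool. Two 19 mm flanges and a 133 mm core give 19 + 133 + 19 = 171 mm.


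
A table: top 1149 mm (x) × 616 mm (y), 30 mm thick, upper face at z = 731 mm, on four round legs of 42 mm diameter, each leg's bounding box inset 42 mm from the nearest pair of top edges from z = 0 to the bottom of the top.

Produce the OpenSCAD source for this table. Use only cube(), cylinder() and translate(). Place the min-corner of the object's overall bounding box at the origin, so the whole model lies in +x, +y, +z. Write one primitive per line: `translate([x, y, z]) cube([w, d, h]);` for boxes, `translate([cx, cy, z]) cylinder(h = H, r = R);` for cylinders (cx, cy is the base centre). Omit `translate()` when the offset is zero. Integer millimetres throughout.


translate([0, 0, 701]) cube([1149, 616, 30]);
translate([63, 63, 0]) cylinder(h = 701, r = 21);
translate([1086, 63, 0]) cylinder(h = 701, r = 21);
translate([63, 553, 0]) cylinder(h = 701, r = 21);
translate([1086, 553, 0]) cylinder(h = 701, r = 21);


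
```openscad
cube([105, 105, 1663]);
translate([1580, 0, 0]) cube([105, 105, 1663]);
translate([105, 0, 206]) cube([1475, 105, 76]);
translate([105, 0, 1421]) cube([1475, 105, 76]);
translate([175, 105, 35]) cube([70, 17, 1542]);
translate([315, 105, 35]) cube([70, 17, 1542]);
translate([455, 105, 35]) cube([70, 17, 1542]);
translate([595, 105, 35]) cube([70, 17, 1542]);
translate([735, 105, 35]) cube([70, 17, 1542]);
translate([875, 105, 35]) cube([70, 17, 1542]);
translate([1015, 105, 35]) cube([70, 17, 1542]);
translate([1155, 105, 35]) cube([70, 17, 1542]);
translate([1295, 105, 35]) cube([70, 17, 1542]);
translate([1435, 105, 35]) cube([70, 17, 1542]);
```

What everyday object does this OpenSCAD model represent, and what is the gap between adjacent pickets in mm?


A fence section. The picket gap is 70 mm.

Two posts, two rails, 10 pickets — a fence section. Span 1475 mm holds 10 pickets of 70 mm with 11 equal gaps: ⌊(1475 − 10·70) / 11⌋ = 70 mm.


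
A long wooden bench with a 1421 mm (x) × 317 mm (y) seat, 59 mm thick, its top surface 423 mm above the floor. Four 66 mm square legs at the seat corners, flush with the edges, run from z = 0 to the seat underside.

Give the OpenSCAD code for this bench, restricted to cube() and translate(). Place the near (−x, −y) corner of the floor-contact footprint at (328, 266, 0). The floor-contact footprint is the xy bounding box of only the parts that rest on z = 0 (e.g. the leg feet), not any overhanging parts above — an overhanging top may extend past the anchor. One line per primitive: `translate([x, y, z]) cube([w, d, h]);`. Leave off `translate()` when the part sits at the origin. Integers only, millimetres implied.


// leg_h = 423 − 59 = 364
translate([328, 266, 364]) cube([1421, 317, 59]);
translate([328, 266, 0]) cube([66, 66, 364]);
translate([328, 517, 0]) cube([66, 66, 364]);
translate([1683, 266, 0]) cube([66, 66, 364]);
translate([1683, 517, 0]) cube([66, 66, 364]);


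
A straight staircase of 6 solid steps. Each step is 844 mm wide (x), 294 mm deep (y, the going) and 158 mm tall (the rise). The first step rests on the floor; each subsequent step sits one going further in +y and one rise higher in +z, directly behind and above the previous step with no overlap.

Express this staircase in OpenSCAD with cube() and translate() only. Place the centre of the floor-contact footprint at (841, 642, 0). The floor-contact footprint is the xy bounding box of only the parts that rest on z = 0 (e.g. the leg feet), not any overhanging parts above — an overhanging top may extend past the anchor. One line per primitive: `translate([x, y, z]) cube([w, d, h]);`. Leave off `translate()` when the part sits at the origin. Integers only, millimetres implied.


translate([419, 495, 0]) cube([844, 294, 158]);
translate([419, 789, 158]) cube([844, 294, 158]);
translate([419, 1083, 316]) cube([844, 294, 158]);
translate([419, 1377, 474]) cube([844, 294, 158]);
translate([419, 1671, 632]) cube([844, 294, 158]);
translate([419, 1965, 790]) cube([844, 294, 158]);


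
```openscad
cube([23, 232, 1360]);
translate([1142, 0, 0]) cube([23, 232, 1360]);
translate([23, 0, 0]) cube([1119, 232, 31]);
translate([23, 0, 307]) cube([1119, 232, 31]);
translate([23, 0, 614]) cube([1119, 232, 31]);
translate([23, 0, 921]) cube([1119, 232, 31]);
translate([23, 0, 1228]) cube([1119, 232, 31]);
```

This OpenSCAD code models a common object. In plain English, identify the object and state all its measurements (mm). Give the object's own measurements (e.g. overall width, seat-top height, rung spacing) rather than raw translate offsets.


An open bookshelf. Two side panels, each 23 mm thick, 232 mm deep and 1360 mm tall, stand 1165 mm apart (outside-to-outside). Between them sit 5 shelves, each 31 mm thick and 232 mm deep, spanning the full gap between the sides. The bottom shelf rests on the floor (its underside at z = 0) and the clear gap between one shelf's top and the next shelf's underside is 276 mm.


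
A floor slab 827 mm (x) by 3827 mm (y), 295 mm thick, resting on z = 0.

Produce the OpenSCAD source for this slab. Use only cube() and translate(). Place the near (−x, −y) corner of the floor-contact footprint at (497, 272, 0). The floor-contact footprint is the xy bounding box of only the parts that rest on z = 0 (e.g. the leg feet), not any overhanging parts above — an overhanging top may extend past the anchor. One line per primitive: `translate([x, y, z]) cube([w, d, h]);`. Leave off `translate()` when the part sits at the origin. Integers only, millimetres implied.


translate([497, 272, 0]) cube([827, 3827, 295]);


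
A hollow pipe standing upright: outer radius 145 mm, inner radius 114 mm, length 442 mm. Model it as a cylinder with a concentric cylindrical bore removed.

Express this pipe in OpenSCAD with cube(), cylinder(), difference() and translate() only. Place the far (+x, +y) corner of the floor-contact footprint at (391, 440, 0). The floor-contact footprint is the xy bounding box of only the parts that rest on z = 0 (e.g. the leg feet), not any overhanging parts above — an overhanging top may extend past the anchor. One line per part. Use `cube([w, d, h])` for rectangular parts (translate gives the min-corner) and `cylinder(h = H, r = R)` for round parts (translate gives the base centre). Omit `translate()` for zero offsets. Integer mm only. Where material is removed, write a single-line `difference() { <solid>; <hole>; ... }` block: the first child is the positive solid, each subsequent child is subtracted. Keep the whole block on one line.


difference() { translate([246, 295, 0]) cylinder(h = 442, r = 145); translate([246, 295, 0]) cylinder(h = 442, r = 114); }


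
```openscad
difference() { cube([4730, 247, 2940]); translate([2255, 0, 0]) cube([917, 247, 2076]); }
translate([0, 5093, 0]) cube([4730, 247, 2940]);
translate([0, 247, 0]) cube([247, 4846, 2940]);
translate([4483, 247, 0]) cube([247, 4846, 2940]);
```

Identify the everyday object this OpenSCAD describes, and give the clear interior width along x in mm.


A single room. The interior width is 4236 mm.

Four walls enclosing a rectangle with a door in the front wall — a room. Outside width 4730 minus two 247 mm walls gives 4236 mm.


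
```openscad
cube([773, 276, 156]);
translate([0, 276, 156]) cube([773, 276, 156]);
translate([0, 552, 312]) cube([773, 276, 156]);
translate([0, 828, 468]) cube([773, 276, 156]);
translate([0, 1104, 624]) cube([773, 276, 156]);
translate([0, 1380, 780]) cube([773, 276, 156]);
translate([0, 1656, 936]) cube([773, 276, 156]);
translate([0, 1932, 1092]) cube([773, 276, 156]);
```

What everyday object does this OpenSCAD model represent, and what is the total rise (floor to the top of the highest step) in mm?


A staircase. The total rise is 1248 mm.

8 identical blocks, each offset up and back from the previous — a staircase. Each step is 156 mm tall and there are 8 of them, so the total rise is 8 × 156 = 1248 mm.


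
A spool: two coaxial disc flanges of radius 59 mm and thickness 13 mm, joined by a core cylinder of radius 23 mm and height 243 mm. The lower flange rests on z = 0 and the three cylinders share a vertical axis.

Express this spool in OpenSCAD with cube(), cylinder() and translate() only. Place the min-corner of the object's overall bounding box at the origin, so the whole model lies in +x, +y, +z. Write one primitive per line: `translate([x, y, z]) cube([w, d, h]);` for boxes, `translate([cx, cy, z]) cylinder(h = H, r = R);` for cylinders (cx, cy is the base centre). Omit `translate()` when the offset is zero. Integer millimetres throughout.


translate([59, 59, 0]) cylinder(h = 13, r = 59);
translate([59, 59, 13]) cylinder(h = 243, r = 23);
translate([59, 59, 256]) cylinder(h = 13, r = 59);


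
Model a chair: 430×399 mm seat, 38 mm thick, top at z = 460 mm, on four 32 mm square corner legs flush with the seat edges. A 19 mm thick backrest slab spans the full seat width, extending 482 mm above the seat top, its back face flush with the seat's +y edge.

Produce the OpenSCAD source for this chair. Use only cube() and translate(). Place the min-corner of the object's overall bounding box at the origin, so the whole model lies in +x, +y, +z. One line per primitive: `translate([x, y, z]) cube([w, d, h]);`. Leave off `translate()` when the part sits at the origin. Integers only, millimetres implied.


// leg_h = 460 - 38 = 422
translate([0, 0, 422]) cube([430, 399, 38]);
cube([32, 32, 422]);
translate([398, 0, 0]) cube([32, 32, 422]);
translate([0, 367, 0]) cube([32, 32, 422]);
translate([398, 367, 0]) cube([32, 32, 422]);
translate([0, 380, 460]) cube([430, 19, 482]);


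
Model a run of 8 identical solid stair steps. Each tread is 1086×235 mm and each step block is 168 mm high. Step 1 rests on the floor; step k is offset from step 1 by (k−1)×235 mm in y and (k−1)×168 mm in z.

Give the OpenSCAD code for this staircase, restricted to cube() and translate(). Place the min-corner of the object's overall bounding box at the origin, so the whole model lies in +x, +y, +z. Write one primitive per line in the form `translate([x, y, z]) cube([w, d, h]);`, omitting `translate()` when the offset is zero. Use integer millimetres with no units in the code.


cube([1086, 235, 168]);
translate([0, 235, 168]) cube([1086, 235, 168]);
translate([0, 470, 336]) cube([1086, 235, 168]);
translate([0, 705, 504]) cube([1086, 235, 168]);
translate([0, 940, 672]) cube([1086, 235, 168]);
translate([0, 1175, 840]) cube([1086, 235, 168]);
translate([0, 1410, 1008]) cube([1086, 235, 168]);
translate([0, 1645, 1176]) cube([1086, 235, 168]);


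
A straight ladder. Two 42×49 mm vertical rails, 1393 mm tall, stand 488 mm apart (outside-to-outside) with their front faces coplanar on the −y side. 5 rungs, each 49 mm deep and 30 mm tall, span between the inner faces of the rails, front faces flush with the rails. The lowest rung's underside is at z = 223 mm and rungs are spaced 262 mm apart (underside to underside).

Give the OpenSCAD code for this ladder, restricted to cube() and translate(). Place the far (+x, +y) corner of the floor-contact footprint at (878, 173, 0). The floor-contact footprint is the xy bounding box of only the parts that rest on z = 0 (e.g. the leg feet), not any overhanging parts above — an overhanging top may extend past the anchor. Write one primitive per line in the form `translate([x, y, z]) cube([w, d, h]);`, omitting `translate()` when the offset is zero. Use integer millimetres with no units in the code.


translate([390, 124, 0]) cube([42, 49, 1393]);
translate([836, 124, 0]) cube([42, 49, 1393]);
translate([432, 124, 223]) cube([404, 49, 30]);
translate([432, 124, 485]) cube([404, 49, 30]);
translate([432, 124, 747]) cube([404, 49, 30]);
translate([432, 124, 1009]) cube([404, 49, 30]);
translate([432, 124, 1271]) cube([404, 49, 30]);


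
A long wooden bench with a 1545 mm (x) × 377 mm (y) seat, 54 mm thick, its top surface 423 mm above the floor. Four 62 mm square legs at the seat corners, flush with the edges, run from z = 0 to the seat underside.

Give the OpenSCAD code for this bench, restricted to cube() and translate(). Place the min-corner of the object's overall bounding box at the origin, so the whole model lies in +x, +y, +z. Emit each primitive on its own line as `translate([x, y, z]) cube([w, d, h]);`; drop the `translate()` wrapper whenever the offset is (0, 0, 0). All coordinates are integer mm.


translate([0, 0, 369]) cube([1545, 377, 54]);
cube([62, 62, 369]);
translate([0, 315, 0]) cube([62, 62, 369]);
translate([1483, 0, 0]) cube([62, 62, 369]);
translate([1483, 315, 0]) cube([62, 62, 369]);


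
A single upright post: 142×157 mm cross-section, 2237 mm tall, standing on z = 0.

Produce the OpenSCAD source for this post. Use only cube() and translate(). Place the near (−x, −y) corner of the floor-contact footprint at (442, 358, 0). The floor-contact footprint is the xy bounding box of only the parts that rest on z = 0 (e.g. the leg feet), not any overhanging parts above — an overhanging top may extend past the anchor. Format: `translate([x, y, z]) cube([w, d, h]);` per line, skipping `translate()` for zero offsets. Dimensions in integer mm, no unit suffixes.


translate([442, 358, 0]) cube([142, 157, 2237]);


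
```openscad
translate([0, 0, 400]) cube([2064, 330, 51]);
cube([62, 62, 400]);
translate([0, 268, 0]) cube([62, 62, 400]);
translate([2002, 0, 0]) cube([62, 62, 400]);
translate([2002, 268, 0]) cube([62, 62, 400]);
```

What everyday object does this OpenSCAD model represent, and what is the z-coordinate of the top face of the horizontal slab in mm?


A bench. The seat-top height is 451 mm.

A long slab on four corner posts — a bench. The slab sits at z = 400 with thickness 51, so the top is 400 + 51 = 451 mm.


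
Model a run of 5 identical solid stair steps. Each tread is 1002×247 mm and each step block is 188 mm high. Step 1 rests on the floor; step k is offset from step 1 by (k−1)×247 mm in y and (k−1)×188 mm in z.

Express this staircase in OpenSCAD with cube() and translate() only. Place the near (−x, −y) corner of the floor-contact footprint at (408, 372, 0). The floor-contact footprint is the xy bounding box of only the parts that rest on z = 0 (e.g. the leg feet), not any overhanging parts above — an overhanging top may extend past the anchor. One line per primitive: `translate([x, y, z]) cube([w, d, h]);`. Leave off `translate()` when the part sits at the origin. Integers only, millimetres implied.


translate([408, 372, 0]) cube([1002, 247, 188]);
translate([408, 619, 188]) cube([1002, 247, 188]);
translate([408, 866, 376]) cube([1002, 247, 188]);
translate([408, 1113, 564]) cube([1002, 247, 188]);
translate([408, 1360, 752]) cube([1002, 247, 188]);


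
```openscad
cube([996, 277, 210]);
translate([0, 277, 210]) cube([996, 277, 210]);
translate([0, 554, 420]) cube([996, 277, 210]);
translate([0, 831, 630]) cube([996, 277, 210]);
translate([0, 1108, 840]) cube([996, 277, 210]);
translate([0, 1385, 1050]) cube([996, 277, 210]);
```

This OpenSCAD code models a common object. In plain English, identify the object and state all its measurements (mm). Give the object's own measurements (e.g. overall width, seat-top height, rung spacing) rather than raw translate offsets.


A straight staircase of 6 solid steps. Each step is 996 mm wide (x), 277 mm deep (y, the going) and 210 mm tall (the rise). The first step rests on the floor; each subsequent step sits one going further in +y and one rise higher in +z, directly behind and above the previous step with no overlap.


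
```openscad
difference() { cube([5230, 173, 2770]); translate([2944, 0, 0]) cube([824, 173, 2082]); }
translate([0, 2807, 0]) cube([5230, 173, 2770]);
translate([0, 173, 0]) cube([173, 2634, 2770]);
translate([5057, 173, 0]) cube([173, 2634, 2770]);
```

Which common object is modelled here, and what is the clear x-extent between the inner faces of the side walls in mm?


A single room. The interior width is 4884 mm.

Four walls enclosing a rectangle with a door in the front wall — a room. Outside width 5230 minus two 173 mm walls gives 4884 mm.


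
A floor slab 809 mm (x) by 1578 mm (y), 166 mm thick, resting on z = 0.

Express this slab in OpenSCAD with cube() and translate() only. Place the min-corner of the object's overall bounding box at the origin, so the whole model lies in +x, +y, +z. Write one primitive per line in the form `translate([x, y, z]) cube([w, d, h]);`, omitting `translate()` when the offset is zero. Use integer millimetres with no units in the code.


cube([809, 1578, 166]);


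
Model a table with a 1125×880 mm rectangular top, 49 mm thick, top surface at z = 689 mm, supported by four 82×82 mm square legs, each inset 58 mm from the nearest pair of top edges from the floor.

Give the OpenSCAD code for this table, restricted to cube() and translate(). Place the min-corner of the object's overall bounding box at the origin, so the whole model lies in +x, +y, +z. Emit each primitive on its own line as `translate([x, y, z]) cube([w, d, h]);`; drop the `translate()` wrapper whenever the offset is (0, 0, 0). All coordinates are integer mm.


translate([0, 0, 640]) cube([1125, 880, 49]);
translate([58, 58, 0]) cube([82, 82, 640]);
translate([985, 58, 0]) cube([82, 82, 640]);
translate([58, 740, 0]) cube([82, 82, 640]);
translate([985, 740, 0]) cube([82, 82, 640]);


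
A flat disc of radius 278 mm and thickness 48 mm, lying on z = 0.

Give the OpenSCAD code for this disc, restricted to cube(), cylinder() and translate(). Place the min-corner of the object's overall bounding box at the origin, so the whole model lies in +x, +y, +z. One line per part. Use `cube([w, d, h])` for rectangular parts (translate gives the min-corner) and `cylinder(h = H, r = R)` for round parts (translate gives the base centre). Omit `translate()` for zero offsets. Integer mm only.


translate([278, 278, 0]) cylinder(h = 48, r = 278);


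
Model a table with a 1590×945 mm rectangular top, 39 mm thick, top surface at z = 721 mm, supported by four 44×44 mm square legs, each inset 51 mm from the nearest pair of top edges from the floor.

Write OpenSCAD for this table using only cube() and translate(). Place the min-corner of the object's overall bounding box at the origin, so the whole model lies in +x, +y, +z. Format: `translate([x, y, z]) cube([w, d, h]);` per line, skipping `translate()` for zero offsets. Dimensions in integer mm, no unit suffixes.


// leg_h = 721 - 39 = 682
translate([0, 0, 682]) cube([1590, 945, 39]);
translate([51, 51, 0]) cube([44, 44, 682]);
translate([1495, 51, 0]) cube([44, 44, 682]);
translate([51, 850, 0]) cube([44, 44, 682]);
translate([1495, 850, 0]) cube([44, 44, 682]);


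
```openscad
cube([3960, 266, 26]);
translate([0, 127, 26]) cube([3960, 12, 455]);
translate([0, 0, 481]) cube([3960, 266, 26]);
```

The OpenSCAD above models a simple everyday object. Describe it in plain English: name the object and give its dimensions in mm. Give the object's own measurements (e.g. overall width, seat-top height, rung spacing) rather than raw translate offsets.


An I-beam lying along x, 3960 mm long. Overall section height 507 mm. Two flanges 266 mm wide (y) and 26 mm thick, one on the floor and one at the top; a web 12 mm thick runs between them, centred on the flange width.


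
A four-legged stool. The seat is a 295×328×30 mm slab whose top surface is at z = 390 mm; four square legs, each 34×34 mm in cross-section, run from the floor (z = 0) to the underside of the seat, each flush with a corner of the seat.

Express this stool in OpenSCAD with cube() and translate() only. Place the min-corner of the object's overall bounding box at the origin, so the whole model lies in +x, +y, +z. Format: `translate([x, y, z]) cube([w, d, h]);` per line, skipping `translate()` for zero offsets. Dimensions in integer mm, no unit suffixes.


translate([0, 0, 360]) cube([295, 328, 30]);
cube([34, 34, 360]);
translate([261, 0, 0]) cube([34, 34, 360]);
translate([0, 294, 0]) cube([34, 34, 360]);
translate([261, 294, 0]) cube([34, 34, 360]);


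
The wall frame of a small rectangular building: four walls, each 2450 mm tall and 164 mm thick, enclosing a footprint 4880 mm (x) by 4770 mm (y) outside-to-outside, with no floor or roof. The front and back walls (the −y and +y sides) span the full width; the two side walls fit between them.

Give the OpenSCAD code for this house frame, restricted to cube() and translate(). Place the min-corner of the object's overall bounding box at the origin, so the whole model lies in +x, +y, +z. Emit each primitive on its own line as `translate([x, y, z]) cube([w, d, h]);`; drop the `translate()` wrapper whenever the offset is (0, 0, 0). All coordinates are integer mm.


cube([4880, 164, 2450]);
translate([0, 4606, 0]) cube([4880, 164, 2450]);
translate([0, 164, 0]) cube([164, 4442, 2450]);
translate([4716, 164, 0]) cube([164, 4442, 2450]);


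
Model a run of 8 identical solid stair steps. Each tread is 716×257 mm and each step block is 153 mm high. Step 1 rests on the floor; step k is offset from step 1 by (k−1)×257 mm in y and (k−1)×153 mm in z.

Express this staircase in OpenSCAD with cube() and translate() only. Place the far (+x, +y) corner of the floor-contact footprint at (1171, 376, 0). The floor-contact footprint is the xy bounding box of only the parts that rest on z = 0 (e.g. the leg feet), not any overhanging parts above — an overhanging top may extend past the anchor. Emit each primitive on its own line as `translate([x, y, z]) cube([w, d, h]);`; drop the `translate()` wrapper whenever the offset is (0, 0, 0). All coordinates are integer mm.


translate([455, 119, 0]) cube([716, 257, 153]);
translate([455, 376, 153]) cube([716, 257, 153]);
translate([455, 633, 306]) cube([716, 257, 153]);
translate([455, 890, 459]) cube([716, 257, 153]);
translate([455, 1147, 612]) cube([716, 257, 153]);
translate([455, 1404, 765]) cube([716, 257, 153]);
translate([455, 1661, 918]) cube([716, 257, 153]);
translate([455, 1918, 1071]) cube([716, 257, 153]);


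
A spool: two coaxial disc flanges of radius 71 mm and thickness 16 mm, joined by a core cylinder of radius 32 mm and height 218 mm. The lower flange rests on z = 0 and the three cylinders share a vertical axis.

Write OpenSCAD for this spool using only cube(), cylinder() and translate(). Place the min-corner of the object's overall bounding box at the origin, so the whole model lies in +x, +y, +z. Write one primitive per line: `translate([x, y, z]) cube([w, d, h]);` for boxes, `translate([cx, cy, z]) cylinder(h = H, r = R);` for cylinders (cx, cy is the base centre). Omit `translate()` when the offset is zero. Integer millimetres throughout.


translate([71, 71, 0]) cylinder(h = 16, r = 71);
translate([71, 71, 16]) cylinder(h = 218, r = 32);
translate([71, 71, 234]) cylinder(h = 16, r = 71);


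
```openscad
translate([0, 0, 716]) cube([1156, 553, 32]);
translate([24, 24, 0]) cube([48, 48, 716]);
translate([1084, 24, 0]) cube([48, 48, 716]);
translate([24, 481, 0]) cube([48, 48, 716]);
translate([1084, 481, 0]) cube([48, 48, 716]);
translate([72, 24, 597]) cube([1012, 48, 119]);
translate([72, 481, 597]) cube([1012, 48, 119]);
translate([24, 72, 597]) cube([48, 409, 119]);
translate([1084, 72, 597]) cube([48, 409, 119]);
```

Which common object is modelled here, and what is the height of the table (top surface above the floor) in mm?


A table. The table height is 748 mm.

A 1156×553×32 slab sits at z = 716 on four 48 mm square posts — a table. The top surface is at 716 + 32 = 748 mm.


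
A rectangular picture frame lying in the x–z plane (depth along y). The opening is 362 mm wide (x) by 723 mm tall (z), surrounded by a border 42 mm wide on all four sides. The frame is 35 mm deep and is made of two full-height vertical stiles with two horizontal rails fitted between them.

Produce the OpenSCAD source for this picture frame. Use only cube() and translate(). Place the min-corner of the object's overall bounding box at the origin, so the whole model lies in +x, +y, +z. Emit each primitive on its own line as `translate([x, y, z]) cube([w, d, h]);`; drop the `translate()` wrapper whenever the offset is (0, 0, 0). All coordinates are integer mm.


cube([42, 35, 807]);
translate([404, 0, 0]) cube([42, 35, 807]);
translate([42, 0, 0]) cube([362, 35, 42]);
translate([42, 0, 765]) cube([362, 35, 42]);


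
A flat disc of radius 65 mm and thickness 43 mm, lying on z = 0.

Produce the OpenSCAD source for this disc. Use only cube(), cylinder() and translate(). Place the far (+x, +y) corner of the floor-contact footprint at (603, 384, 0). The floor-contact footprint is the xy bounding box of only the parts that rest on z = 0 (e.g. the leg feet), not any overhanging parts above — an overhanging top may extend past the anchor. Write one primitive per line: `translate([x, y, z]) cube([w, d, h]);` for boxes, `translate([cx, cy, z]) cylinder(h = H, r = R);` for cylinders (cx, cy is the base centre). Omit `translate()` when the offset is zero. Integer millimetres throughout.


translate([538, 319, 0]) cylinder(h = 43, r = 65);


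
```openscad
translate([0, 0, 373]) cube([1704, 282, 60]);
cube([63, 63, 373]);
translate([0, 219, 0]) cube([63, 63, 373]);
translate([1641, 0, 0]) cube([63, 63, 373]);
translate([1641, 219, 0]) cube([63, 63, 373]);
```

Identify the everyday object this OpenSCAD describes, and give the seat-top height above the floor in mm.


A bench. The seat-top height is 433 mm.

A long slab on four corner posts — a bench. The slab sits at z = 373 with thickness 60, so the top is 373 + 60 = 433 mm.


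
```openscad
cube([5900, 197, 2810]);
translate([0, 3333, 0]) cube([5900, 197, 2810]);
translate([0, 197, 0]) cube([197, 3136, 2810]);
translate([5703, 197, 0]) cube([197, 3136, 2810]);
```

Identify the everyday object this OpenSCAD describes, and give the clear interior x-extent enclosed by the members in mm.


A house (or room) frame. The interior width is 5506 mm.

Four 2810 mm walls enclosing a rectangle with no floor or roof — a room or house frame. Outside width is 5900 mm and wall thickness is 197 mm, so the interior width is 5900 − 2 × 197 = 5506 mm.


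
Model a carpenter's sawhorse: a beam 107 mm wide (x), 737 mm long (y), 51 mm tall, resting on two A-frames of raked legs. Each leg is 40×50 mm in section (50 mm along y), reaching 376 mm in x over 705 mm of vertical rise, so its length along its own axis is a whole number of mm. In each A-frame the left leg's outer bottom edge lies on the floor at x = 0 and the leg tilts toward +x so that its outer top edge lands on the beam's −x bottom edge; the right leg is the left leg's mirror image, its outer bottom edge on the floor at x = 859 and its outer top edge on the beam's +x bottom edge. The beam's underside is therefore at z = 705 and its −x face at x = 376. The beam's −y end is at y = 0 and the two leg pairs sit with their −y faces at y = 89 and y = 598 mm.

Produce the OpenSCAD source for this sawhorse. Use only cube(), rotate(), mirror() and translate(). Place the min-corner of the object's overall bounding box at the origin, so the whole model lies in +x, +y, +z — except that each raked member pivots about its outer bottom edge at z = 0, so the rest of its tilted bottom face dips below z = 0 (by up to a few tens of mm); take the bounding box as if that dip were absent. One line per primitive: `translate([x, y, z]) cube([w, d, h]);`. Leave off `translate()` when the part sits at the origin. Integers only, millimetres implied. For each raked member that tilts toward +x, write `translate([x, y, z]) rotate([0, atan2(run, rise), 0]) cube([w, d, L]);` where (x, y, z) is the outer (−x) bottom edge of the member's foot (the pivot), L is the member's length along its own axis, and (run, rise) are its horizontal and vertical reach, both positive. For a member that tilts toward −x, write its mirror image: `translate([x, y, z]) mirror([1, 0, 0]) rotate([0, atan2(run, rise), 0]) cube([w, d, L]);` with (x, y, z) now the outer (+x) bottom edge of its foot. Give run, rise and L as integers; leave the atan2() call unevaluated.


translate([376, 0, 705]) cube([107, 737, 51]);
translate([0, 89, 0]) rotate([0, atan2(376, 705), 0]) cube([40, 50, 799]);
translate([859, 89, 0]) mirror([1, 0, 0]) rotate([0, atan2(376, 705), 0]) cube([40, 50, 799]);
translate([0, 598, 0]) rotate([0, atan2(376, 705), 0]) cube([40, 50, 799]);
translate([859, 598, 0]) mirror([1, 0, 0]) rotate([0, atan2(376, 705), 0]) cube([40, 50, 799]);


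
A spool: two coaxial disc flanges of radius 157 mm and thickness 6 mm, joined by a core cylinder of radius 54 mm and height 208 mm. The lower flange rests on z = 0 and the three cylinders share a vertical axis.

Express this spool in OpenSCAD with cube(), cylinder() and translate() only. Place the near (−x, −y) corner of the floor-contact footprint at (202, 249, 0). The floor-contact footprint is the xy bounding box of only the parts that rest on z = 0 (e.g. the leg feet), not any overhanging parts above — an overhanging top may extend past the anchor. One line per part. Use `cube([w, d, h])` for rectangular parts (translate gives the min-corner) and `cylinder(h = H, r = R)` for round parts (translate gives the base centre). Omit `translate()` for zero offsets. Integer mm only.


translate([359, 406, 0]) cylinder(h = 6, r = 157);
translate([359, 406, 6]) cylinder(h = 208, r = 54);
translate([359, 406, 214]) cylinder(h = 6, r = 157);


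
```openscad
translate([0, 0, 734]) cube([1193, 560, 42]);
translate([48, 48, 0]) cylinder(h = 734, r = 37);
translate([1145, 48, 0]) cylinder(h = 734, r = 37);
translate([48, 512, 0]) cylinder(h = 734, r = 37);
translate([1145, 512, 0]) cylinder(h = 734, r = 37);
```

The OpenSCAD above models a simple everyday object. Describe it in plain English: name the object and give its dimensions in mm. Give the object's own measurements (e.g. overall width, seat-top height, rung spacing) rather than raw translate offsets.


A rectangular dining table. The top is 1193×560×42 mm with its upper surface at z = 776 mm. It stands on four round legs of 74 mm diameter, each leg's bounding box inset 11 mm from the nearest pair of top edges, running from the floor to the underside of the top.
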